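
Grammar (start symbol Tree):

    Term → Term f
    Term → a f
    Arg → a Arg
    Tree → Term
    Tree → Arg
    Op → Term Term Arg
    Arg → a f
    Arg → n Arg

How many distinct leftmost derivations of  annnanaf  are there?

Parse trees for annnanaf:
  [Tree [Arg a [Arg n [Arg n [Arg n [Arg a [Arg n [Arg a f]]]]]]]]

1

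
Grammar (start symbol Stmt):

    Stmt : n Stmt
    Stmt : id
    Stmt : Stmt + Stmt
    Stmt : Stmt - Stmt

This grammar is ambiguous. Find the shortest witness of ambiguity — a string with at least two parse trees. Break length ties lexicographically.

length 1: no string has ≥2 trees
length 2: no string has ≥2 trees
length 3: no string has ≥2 trees
length 4: n id + id has 2 parse trees

Two derivations of n id + id:
  Stmt ⇒ n Stmt ⇒ n Stmt + Stmt ⇒ n id + Stmt ⇒ n id + id
  Stmt ⇒ Stmt + Stmt ⇒ n Stmt + Stmt ⇒ n id + Stmt ⇒ n id + id

n id + id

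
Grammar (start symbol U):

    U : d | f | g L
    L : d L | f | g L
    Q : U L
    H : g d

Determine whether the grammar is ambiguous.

(Q, H are unreachable from U, so their rules don't affect L(U).) Restricted to the reachable nonterminals, every rule has the form A → t or A → t B, and no two rules for the same A share a first terminal. The grammar encodes a DFA — one run per string.

Unambiguous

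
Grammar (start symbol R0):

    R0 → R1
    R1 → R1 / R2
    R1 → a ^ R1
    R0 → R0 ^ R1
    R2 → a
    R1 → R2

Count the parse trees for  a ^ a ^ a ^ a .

Parse trees for a ^ a ^ a ^ a:
  [R0 [R1 a ^ [R1 a ^ [R1 a ^ [R1 [R2 a]]]]]]
  [R0 [R0 [R1 [R2 a]]] ^ [R1 a ^ [R1 a ^ [R1 [R2 a]]]]]
  [R0 [R0 [R1 a ^ [R1 [R2 a]]]] ^ [R1 a ^ [R1 [R2 a]]]]
  [R0 [R0 [R0 [R1 [R2 a]]] ^ [R1 [R2 a]]] ^ [R1 a ^ [R1 [R2 a]]]]
  [R0 [R0 [R1 a ^ [R1 a ^ [R1 [R2 a]]]]] ^ [R1 [R2 a]]]
  [R0 [R0 [R0 [R1 [R2 a]]] ^ [R1 a ^ [R1 [R2 a]]]] ^ [R1 [R2 a]]]
  [R0 [R0 [R0 [R1 a ^ [R1 [R2 a]]]] ^ [R1 [R2 a]]] ^ [R1 [R2 a]]]
  [R0 [R0 [R0 [R0 [R1 [R2 a]]] ^ [R1 [R2 a]]] ^ [R1 [R2 a]]] ^ [R1 [R2 a]]]

8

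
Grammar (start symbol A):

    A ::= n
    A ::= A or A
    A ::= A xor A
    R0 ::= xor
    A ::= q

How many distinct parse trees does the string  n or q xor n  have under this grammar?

Parse trees for n or q xor n:
  [A [A n] or [A [A q] xor [A n]]]
  [A [A [A n] or [A q]] xor [A n]]

2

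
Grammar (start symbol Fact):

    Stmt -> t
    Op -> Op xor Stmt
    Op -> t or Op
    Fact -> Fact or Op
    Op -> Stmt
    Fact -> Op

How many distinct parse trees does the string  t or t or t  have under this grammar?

Parse trees for t or t or t:
  [Fact [Fact [Op [Stmt t]]] or [Op t or [Op [Stmt t]]]]
  [Fact [Fact [Fact [Op [Stmt t]]] or [Op [Stmt t]]] or [Op [Stmt t]]]
  [Fact [Fact [Op t or [Op [Stmt t]]]] or [Op [Stmt t]]]
  [Fact [Op t or [Op t or [Op [Stmt t]]]]]

4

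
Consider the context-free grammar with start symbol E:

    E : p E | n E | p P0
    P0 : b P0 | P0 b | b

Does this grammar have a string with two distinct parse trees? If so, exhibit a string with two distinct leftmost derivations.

Witness: p b b

Derivation 1: E ⇒ p P0 ⇒ p b P0 ⇒ p b b
Derivation 2: E ⇒ p P0 ⇒ p P0 b ⇒ p b b

Two distinct leftmost derivations for the same string.

Ambiguous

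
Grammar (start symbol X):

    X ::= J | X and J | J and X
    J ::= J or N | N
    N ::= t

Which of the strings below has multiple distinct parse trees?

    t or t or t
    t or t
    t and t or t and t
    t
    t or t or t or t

t and t or t and t

t or t or t: 1 tree
t or t: 1 tree
t and t or t and t: 4 trees
t: 1 tree
t or t or t or t: 1 tree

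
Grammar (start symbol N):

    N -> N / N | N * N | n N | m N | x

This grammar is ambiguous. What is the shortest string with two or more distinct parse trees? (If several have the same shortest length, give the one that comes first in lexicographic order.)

length 1: no string has ≥2 trees
length 2: no string has ≥2 trees
length 3: no string has ≥2 trees
length 4: m x * x has 2 parse trees

Two derivations of m x * x:
  N ⇒ N * N ⇒ m N * N ⇒ m x * N ⇒ m x * x
  N ⇒ m N ⇒ m N * N ⇒ m x * N ⇒ m x * x

m x * x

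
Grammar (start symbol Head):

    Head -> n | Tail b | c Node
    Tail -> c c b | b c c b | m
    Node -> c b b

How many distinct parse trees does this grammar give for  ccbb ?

Parse trees for ccbb:
  [Head [Tail c c b] b]
  [Head c [Node c b b]]

2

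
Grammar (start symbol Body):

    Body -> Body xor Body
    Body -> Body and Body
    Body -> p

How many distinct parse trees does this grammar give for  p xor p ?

Parse trees for p xor p:
  [Body [Body p] xor [Body p]]

1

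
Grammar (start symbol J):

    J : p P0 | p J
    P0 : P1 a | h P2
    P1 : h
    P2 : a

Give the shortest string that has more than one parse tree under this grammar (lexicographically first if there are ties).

p h a

length 3: p h a has 2 parse trees

Two derivations of p h a:
  J ⇒ p P0 ⇒ p P1 a ⇒ p h a
  J ⇒ p P0 ⇒ p h P2 ⇒ p h a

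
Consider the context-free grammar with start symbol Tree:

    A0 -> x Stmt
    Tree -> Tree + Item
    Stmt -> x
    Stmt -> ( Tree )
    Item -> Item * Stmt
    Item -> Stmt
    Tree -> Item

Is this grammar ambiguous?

Unambiguous

(A0 is unreachable from Tree, so its rules don't affect L(Tree).) This is a standard precedence ladder (Tree over Item over Stmt), with each level left-recursive on its own operator ('+' at Tree, '*' at Item). That structure is LR(1), hence unambiguous.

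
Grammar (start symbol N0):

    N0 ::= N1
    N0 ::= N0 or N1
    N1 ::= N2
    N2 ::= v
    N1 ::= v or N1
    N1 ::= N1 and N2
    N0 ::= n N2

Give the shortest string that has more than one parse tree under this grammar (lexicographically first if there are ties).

length 1: no string has ≥2 trees
length 2: no string has ≥2 trees
length 3: v or v has 2 parse trees

Two derivations of v or v:
  N0 ⇒ N1 ⇒ v or N1 ⇒ v or N2 ⇒ v or v
  N0 ⇒ N0 or N1 ⇒ N1 or N1 ⇒ N2 or N1 ⇒ v or N1 ⇒ v or N2 ⇒ v or v

v or v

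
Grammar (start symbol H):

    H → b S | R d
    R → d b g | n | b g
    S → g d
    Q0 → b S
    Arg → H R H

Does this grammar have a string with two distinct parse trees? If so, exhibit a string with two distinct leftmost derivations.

Ambiguous

Witness: b g d

Derivation 1: H ⇒ b S ⇒ b g d
Derivation 2: H ⇒ R d ⇒ b g d

Two distinct leftmost derivations for the same string.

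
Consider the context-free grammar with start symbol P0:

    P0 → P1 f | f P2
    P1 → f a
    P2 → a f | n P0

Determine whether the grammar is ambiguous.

Witness: f a f

Derivation 1: P0 ⇒ P1 f ⇒ f a f
Derivation 2: P0 ⇒ f P2 ⇒ f a f

Two distinct leftmost derivations for the same string.

Ambiguous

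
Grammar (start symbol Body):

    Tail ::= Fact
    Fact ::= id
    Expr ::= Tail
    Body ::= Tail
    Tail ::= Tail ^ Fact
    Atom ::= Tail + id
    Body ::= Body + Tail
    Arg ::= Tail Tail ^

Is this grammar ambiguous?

Only Body, Tail, Fact are reachable from Body; ignoring the rest: Body → Body + Tail | Tail  ;  Tail → Tail ^ Fact | Fact  — a left-associative chain with Fact at the bottom. Each string factors uniquely by precedence.

Unambiguous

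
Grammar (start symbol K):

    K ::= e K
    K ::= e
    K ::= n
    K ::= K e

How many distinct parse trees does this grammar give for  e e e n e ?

4

Parse trees for e e e n e:
  [K e [K e [K e [K [K n] e]]]]
  [K e [K e [K [K e [K n]] e]]]
  [K e [K [K e [K e [K n]]] e]]
  [K [K e [K e [K e [K n]]]] e]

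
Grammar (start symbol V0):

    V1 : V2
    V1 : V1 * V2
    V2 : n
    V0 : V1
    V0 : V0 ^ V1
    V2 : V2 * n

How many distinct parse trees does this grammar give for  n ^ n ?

1

Parse trees for n ^ n:
  [V0 [V0 [V1 [V2 n]]] ^ [V1 [V2 n]]]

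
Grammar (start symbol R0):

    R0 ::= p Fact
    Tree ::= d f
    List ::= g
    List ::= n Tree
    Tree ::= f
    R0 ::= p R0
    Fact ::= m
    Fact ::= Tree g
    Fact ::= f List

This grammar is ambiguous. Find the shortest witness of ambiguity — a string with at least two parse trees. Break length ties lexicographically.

length 2: no string has ≥2 trees
length 3: p f g has 2 parse trees

Two derivations of p f g:
  R0 ⇒ p Fact ⇒ p Tree g ⇒ p f g
  R0 ⇒ p Fact ⇒ p f List ⇒ p f g

p f g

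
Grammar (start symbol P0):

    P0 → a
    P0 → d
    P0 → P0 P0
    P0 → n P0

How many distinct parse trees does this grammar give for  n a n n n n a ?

2

Parse trees for n a n n n n a:
  [P0 [P0 n [P0 a]] [P0 n [P0 n [P0 n [P0 n [P0 a]]]]]]
  [P0 n [P0 [P0 a] [P0 n [P0 n [P0 n [P0 n [P0 a]]]]]]]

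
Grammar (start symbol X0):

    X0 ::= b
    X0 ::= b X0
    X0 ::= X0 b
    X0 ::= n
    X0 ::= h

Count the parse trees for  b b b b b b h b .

Parse trees for b b b b b b h b:
  [X0 b [X0 b [X0 b [X0 b [X0 b [X0 b [X0 [X0 h] b]]]]]]]
  [X0 b [X0 b [X0 b [X0 b [X0 b [X0 [X0 b [X0 h]] b]]]]]]
  [X0 b [X0 b [X0 b [X0 b [X0 [X0 b [X0 b [X0 h]]] b]]]]]
  [X0 b [X0 b [X0 b [X0 [X0 b [X0 b [X0 b [X0 h]]]] b]]]]
  [X0 b [X0 b [X0 [X0 b [X0 b [X0 b [X0 b [X0 h]]]]] b]]]
  [X0 b [X0 [X0 b [X0 b [X0 b [X0 b [X0 b [X0 h]]]]]] b]]
  [X0 [X0 b [X0 b [X0 b [X0 b [X0 b [X0 b [X0 h]]]]]]] b]

7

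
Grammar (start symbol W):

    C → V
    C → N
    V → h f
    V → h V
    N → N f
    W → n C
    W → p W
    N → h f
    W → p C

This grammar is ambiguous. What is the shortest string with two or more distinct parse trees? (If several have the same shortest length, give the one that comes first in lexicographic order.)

n h f

length 3: n h f has 2 parse trees

Two derivations of n h f:
  W ⇒ n C ⇒ n V ⇒ n h f
  W ⇒ n C ⇒ n N ⇒ n h f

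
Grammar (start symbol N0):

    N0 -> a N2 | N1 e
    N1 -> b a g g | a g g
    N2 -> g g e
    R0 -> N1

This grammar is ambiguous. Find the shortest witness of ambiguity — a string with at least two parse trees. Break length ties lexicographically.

a g g e

length 4: a g g e has 2 parse trees

Two derivations of a g g e:
  N0 ⇒ a N2 ⇒ a g g e
  N0 ⇒ N1 e ⇒ a g g e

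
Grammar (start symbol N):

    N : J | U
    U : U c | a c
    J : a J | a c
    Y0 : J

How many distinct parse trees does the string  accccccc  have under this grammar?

Parse trees for accccccc:
  [N [U [U [U [U [U [U [U a c] c] c] c] c] c] c]]

1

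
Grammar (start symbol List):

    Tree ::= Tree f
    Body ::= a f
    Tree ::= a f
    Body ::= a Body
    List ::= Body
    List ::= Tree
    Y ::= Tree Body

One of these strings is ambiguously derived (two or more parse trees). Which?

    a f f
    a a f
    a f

a f f: 1 tree
a a f: 1 tree
a f: 2 trees

a f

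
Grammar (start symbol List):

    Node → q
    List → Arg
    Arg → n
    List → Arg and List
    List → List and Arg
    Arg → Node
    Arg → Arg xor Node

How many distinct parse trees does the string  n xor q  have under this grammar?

1

Parse trees for n xor q:
  [List [Arg [Arg n] xor [Node q]]]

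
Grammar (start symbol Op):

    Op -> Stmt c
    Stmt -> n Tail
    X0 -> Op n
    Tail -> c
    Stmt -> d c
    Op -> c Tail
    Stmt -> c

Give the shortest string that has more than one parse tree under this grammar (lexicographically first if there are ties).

c c

length 2: c c has 2 parse trees

Two derivations of c c:
  Op ⇒ Stmt c ⇒ c c
  Op ⇒ c Tail ⇒ c c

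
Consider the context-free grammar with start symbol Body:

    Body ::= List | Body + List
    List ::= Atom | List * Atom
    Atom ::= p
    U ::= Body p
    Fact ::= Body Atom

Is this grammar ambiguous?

Unambiguous

Only Body, List, Atom are reachable from Body; ignoring the rest: Body → Body + List | List  ;  List → List * Atom | Atom  — a left-associative chain with Atom at the bottom. Each string factors uniquely by precedence.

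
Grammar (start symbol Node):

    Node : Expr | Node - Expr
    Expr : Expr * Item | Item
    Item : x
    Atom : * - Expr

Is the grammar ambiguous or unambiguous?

Unambiguous

Only Node, Expr, Item are reachable from Node; ignoring the rest: The grammar is stratified — Node handles '-' (left-recursive), Expr handles '*', Item atoms. Each operator has a fixed associativity and precedence level, so every string has one parse.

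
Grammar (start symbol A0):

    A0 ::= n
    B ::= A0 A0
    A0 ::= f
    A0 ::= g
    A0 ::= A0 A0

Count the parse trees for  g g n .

2

Parse trees for g g n:
  [A0 [A0 g] [A0 [A0 g] [A0 n]]]
  [A0 [A0 [A0 g] [A0 g]] [A0 n]]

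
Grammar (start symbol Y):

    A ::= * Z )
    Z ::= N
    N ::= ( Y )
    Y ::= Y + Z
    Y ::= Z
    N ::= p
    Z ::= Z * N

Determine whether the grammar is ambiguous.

(A is unreachable from Y, so its rules don't affect L(Y).) This is a standard precedence ladder (Y over Z over N), with each level left-recursive on its own operator ('+' at Y, '*' at Z). That structure is LR(1), hence unambiguous.

Unambiguous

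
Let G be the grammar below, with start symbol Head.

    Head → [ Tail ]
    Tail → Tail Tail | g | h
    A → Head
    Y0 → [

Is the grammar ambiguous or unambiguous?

Ambiguous

Witness: [ g g g ]

Derivation 1: Head ⇒ [ Tail ] ⇒ [ Tail Tail ] ⇒ [ Tail Tail Tail ] ⇒ [ g Tail Tail ] ⇒ [ g g Tail ] ⇒ [ g g g ]
Derivation 2: Head ⇒ [ Tail ] ⇒ [ Tail Tail ] ⇒ [ g Tail ] ⇒ [ g Tail Tail ] ⇒ [ g g Tail ] ⇒ [ g g g ]

Two distinct leftmost derivations for the same string.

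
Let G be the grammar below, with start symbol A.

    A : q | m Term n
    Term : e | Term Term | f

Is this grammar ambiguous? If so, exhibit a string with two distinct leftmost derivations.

Ambiguous

Witness: m e e e n

Derivation 1: A ⇒ m Term n ⇒ m Term Term n ⇒ m e Term n ⇒ m e Term Term n ⇒ m e e Term n ⇒ m e e e n
Derivation 2: A ⇒ m Term n ⇒ m Term Term n ⇒ m Term Term Term n ⇒ m e Term Term n ⇒ m e e Term n ⇒ m e e e n

Two distinct leftmost derivations for the same string.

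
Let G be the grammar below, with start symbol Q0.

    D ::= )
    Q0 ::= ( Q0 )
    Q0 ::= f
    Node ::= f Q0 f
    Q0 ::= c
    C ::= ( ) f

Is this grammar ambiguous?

Unambiguous

(D, C, Node are unreachable from Q0, so their rules don't affect L(Q0).) Each string is a nest of matched brackets around a single atom. An opening bracket forces the recursive rule; an atom forces the base rule.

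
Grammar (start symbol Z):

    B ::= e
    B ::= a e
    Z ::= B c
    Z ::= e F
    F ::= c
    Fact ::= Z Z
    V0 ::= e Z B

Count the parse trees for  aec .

1

Parse trees for aec:
  [Z [B a e] c]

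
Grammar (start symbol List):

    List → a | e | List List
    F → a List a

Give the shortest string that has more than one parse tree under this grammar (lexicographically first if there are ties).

length 1: no string has ≥2 trees
length 2: no string has ≥2 trees
length 3: a a a has 2 parse trees

Two derivations of a a a:
  List ⇒ List List ⇒ a List ⇒ a List List ⇒ a a List ⇒ a a a
  List ⇒ List List ⇒ List List List ⇒ a List List ⇒ a a List ⇒ a a a

a a a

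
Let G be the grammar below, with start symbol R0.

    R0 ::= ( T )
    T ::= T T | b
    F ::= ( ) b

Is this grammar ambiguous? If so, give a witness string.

Ambiguous

Witness: ( b b b )

Derivation 1: R0 ⇒ ( T ) ⇒ ( T T ) ⇒ ( T T T ) ⇒ ( b T T ) ⇒ ( b b T ) ⇒ ( b b b )
Derivation 2: R0 ⇒ ( T ) ⇒ ( T T ) ⇒ ( b T ) ⇒ ( b T T ) ⇒ ( b b T ) ⇒ ( b b b )

Two distinct leftmost derivations for the same string.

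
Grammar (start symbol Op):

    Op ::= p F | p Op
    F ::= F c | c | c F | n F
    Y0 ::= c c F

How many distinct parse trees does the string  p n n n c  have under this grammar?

1

Parse trees for p n n n c:
  [Op p [F n [F n [F n [F c]]]]]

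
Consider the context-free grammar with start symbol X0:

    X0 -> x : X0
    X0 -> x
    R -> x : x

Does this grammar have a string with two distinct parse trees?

Only X0 is reachable from X0; ignoring the rest: The reachable grammar is A → atom sep A | atom. Each atom is followed by either the separator (recurse) or end-of-string (stop) — no choice point.

Unambiguous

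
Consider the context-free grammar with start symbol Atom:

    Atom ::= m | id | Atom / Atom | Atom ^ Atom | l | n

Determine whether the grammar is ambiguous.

Witness: id / id / id

Derivation 1: Atom ⇒ Atom / Atom ⇒ id / Atom ⇒ id / Atom / Atom ⇒ id / id / Atom ⇒ id / id / id
Derivation 2: Atom ⇒ Atom / Atom ⇒ Atom / Atom / Atom ⇒ id / Atom / Atom ⇒ id / id / Atom ⇒ id / id / id

Two distinct leftmost derivations for the same string.

Ambiguous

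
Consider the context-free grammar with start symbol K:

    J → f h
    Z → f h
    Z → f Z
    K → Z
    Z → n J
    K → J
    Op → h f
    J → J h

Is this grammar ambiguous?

Ambiguous

Witness: f h

Derivation 1: K ⇒ Z ⇒ f h
Derivation 2: K ⇒ J ⇒ f h

Two distinct leftmost derivations for the same string.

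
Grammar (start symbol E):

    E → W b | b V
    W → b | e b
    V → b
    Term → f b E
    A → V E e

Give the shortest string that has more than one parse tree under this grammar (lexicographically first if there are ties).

b b

length 2: b b has 2 parse trees

Two derivations of b b:
  E ⇒ W b ⇒ b b
  E ⇒ b V ⇒ b b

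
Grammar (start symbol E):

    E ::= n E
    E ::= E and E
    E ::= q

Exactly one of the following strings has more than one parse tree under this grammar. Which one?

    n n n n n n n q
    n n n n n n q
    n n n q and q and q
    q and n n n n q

n n n q and q and q

n n n n n n n q: 1 tree
n n n n n n q: 1 tree
n n n q and q and q: 14 trees
q and n n n n q: 1 tree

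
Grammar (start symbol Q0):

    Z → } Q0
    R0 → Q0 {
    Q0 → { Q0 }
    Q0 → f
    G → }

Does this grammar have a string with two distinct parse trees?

Only Q0 is reachable from Q0; ignoring the rest: Each string is a nest of matched brackets around a single atom. An opening bracket forces the recursive rule; an atom forces the base rule.

Unambiguous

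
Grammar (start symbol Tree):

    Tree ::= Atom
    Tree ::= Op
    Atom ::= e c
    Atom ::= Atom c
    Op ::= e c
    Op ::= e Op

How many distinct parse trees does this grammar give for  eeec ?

1

Parse trees for eeec:
  [Tree [Op e [Op e [Op e c]]]]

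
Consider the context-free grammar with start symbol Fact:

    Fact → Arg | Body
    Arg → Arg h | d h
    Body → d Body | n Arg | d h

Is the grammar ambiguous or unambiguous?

Witness: d h

Derivation 1: Fact ⇒ Arg ⇒ d h
Derivation 2: Fact ⇒ Body ⇒ d h

Two distinct leftmost derivations for the same string.

Ambiguous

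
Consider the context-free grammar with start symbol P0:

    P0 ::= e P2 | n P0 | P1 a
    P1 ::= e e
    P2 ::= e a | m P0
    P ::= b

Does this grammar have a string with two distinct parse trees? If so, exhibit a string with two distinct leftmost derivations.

Ambiguous

Witness: e e a

Derivation 1: P0 ⇒ e P2 ⇒ e e a
Derivation 2: P0 ⇒ P1 a ⇒ e e a

Two distinct leftmost derivations for the same string.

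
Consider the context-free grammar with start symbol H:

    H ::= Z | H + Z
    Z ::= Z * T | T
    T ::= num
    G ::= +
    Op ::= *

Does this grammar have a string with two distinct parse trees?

(G, Op are unreachable from H, so their rules don't affect L(H).) H → H + Z | Z  ;  Z → Z * T | T  — a left-associative chain with T at the bottom. Each string factors uniquely by precedence.

Unambiguous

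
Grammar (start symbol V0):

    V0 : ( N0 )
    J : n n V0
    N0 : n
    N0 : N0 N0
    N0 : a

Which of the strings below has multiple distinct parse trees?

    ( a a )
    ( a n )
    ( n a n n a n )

( a a ): 1 tree
( a n ): 1 tree
( n a n n a n ): 42 trees

( n a n n a n )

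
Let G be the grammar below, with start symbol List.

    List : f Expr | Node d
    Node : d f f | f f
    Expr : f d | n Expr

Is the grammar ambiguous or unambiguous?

Ambiguous

Witness: f f d

Derivation 1: List ⇒ f Expr ⇒ f f d
Derivation 2: List ⇒ Node d ⇒ f f d

Two distinct leftmost derivations for the same string.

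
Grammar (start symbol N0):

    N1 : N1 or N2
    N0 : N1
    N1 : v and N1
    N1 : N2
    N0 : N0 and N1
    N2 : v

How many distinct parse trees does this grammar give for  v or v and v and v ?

2

Parse trees for v or v and v and v:
  [N0 [N0 [N1 [N1 [N2 v]] or [N2 v]]] and [N1 v and [N1 [N2 v]]]]
  [N0 [N0 [N0 [N1 [N1 [N2 v]] or [N2 v]]] and [N1 [N2 v]]] and [N1 [N2 v]]]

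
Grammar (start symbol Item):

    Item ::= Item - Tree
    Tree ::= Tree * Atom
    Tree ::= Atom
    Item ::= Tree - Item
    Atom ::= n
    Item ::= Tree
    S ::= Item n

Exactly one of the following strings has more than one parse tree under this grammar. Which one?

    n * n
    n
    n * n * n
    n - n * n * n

n * n: 1 tree
n: 1 tree
n * n * n: 1 tree
n - n * n * n: 2 trees

n - n * n * n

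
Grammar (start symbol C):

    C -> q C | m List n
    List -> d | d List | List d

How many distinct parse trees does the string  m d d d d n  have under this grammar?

Parse trees for m d d d d n:
  [C m [List d [List d [List d [List d]]]] n]
  [C m [List d [List d [List [List d] d]]] n]
  [C m [List d [List [List d [List d]] d]] n]
  [C m [List d [List [List [List d] d] d]] n]
  [C m [List [List d [List d [List d]]] d] n]
  [C m [List [List d [List [List d] d]] d] n]
  [C m [List [List [List d [List d]] d] d] n]
  [C m [List [List [List [List d] d] d] d] n]

8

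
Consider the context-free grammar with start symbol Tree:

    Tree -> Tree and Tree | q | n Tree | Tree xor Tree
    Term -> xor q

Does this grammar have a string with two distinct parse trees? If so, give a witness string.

Ambiguous

Witness: n q and q

Derivation 1: Tree ⇒ Tree and Tree ⇒ n Tree and Tree ⇒ n q and Tree ⇒ n q and q
Derivation 2: Tree ⇒ n Tree ⇒ n Tree and Tree ⇒ n q and Tree ⇒ n q and q

Two distinct leftmost derivations for the same string.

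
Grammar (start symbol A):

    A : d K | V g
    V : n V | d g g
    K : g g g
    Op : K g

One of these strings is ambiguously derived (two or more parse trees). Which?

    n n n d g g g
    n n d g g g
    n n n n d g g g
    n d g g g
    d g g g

n n n d g g g: 1 tree
n n d g g g: 1 tree
n n n n d g g g: 1 tree
n d g g g: 1 tree
d g g g: 2 trees

d g g g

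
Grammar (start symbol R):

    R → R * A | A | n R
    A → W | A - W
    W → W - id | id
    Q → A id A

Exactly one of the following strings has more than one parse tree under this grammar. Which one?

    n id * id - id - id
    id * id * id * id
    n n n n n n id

n id * id - id - id

n id * id - id - id: 8 trees
id * id * id * id: 1 tree
n n n n n n id: 1 tree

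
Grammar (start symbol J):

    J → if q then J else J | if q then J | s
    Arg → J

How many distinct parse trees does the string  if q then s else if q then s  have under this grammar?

Parse trees for if q then s else if q then s:
  [J if q then [J s] else [J if q then [J s]]]

1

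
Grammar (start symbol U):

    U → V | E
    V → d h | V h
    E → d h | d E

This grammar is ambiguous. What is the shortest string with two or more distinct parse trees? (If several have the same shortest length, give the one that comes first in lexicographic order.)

d h

length 2: d h has 2 parse trees

Two derivations of d h:
  U ⇒ V ⇒ d h
  U ⇒ E ⇒ d h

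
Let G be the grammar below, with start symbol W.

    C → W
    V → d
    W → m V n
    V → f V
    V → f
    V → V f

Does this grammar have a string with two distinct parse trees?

Witness: m f f n

Derivation 1: W ⇒ m V n ⇒ m f V n ⇒ m f f n
Derivation 2: W ⇒ m V n ⇒ m V f n ⇒ m f f n

Two distinct leftmost derivations for the same string.

Ambiguous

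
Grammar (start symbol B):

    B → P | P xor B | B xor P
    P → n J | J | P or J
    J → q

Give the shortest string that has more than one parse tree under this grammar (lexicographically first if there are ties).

length 1: no string has ≥2 trees
length 2: no string has ≥2 trees
length 3: q xor q has 2 parse trees

Two derivations of q xor q:
  B ⇒ P xor B ⇒ J xor B ⇒ q xor B ⇒ q xor P ⇒ q xor J ⇒ q xor q
  B ⇒ B xor P ⇒ P xor P ⇒ J xor P ⇒ q xor P ⇒ q xor J ⇒ q xor q

q xor q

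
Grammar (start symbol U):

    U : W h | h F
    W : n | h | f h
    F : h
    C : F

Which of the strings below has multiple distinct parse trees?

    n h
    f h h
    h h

h h

n h: 1 tree
f h h: 1 tree
h h: 2 trees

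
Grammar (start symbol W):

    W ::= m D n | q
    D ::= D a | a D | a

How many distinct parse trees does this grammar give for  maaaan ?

8

Parse trees for maaaan:
  [W m [D [D [D [D a] a] a] a] n]
  [W m [D [D [D a [D a]] a] a] n]
  [W m [D [D a [D [D a] a]] a] n]
  [W m [D [D a [D a [D a]]] a] n]
  [W m [D a [D [D [D a] a] a]] n]
  [W m [D a [D [D a [D a]] a]] n]
  [W m [D a [D a [D [D a] a]]] n]
  [W m [D a [D a [D a [D a]]]] n]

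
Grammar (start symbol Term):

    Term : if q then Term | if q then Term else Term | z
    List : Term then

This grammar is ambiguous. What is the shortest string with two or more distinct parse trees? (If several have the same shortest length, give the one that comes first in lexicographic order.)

length 1: no string has ≥2 trees
length 4: no string has ≥2 trees
length 6: no string has ≥2 trees
length 7: no string has ≥2 trees
length 9: if q then if q then z else z has 2 parse trees

Two derivations of if q then if q then z else z:
  Term ⇒ if q then Term ⇒ if q then if q then Term else Term ⇒ if q then if q then z else Term ⇒ if q then if q then z else z
  Term ⇒ if q then Term else Term ⇒ if q then if q then Term else Term ⇒ if q then if q then z else Term ⇒ if q then if q then z else z

if q then if q then z else z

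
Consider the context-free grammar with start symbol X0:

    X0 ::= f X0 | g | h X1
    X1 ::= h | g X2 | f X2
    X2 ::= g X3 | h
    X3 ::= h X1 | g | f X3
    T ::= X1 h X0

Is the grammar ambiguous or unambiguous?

(T is unreachable from X0, so its rules don't affect L(X0).) The reachable rules are right-linear with at most one rule per (nonterminal, next-terminal) pair. Each input token forces the next rule, so parsing is deterministic.

Unambiguous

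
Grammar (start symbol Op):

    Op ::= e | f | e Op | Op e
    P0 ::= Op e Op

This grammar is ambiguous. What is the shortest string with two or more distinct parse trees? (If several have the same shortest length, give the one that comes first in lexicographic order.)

e e

length 1: no string has ≥2 trees
length 2: e e has 2 parse trees

Two derivations of e e:
  Op ⇒ e Op ⇒ e e
  Op ⇒ Op e ⇒ e e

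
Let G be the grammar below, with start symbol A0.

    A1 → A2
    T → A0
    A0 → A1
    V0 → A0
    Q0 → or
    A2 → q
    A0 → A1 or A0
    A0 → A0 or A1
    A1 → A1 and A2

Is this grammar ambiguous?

Ambiguous

Witness: q or q

Derivation 1: A0 ⇒ A1 or A0 ⇒ A2 or A0 ⇒ q or A0 ⇒ q or A1 ⇒ q or A2 ⇒ q or q
Derivation 2: A0 ⇒ A0 or A1 ⇒ A1 or A1 ⇒ A2 or A1 ⇒ q or A1 ⇒ q or A2 ⇒ q or q

Two distinct leftmost derivations for the same string.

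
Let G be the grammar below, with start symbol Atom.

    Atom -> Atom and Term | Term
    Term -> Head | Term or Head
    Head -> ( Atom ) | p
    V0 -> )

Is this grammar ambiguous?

Only Atom, Term, Head are reachable from Atom; ignoring the rest: This is a standard precedence ladder (Atom over Term over Head), with each level left-recursive on its own operator ('and' at Atom, 'or' at Term). That structure is LR(1), hence unambiguous.

Unambiguous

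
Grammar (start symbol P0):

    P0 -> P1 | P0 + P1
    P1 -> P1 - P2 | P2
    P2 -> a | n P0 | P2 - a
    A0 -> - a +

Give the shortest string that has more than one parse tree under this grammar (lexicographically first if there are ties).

a - a

length 1: no string has ≥2 trees
length 2: no string has ≥2 trees
length 3: a - a has 2 parse trees

Two derivations of a - a:
  P0 ⇒ P1 ⇒ P1 - P2 ⇒ P2 - P2 ⇒ a - P2 ⇒ a - a
  P0 ⇒ P1 ⇒ P2 ⇒ P2 - a ⇒ a - a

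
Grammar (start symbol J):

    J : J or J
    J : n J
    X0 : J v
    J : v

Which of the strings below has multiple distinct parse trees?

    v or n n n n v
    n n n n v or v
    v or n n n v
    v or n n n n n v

n n n n v or v

v or n n n n v: 1 tree
n n n n v or v: 5 trees
v or n n n v: 1 tree
v or n n n n n v: 1 tree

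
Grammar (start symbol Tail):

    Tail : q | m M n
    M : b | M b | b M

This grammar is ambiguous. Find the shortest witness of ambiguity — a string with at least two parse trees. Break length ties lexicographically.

length 1: no string has ≥2 trees
length 3: no string has ≥2 trees
length 4: m b b n has 2 parse trees

Two derivations of m b b n:
  Tail ⇒ m M n ⇒ m M b n ⇒ m b b n
  Tail ⇒ m M n ⇒ m b M n ⇒ m b b n

m b b n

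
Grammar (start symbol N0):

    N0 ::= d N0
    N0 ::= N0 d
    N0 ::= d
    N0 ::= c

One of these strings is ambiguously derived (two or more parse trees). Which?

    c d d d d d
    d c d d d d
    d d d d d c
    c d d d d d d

c d d d d d: 1 tree
d c d d d d: 5 trees
d d d d d c: 1 tree
c d d d d d d: 1 tree

d c d d d d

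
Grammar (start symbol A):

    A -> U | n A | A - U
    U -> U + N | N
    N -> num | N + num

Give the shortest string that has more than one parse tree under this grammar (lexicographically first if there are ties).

num + num

length 1: no string has ≥2 trees
length 2: no string has ≥2 trees
length 3: num + num has 2 parse trees

Two derivations of num + num:
  A ⇒ U ⇒ U + N ⇒ N + N ⇒ num + N ⇒ num + num
  A ⇒ U ⇒ N ⇒ N + num ⇒ num + num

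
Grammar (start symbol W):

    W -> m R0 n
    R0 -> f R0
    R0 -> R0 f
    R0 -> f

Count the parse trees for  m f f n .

Parse trees for m f f n:
  [W m [R0 f [R0 f]] n]
  [W m [R0 [R0 f] f] n]

2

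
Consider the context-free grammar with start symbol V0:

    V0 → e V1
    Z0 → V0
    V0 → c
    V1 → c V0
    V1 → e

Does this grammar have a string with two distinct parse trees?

Unambiguous

(Z0 is unreachable from V0, so its rules don't affect L(V0).) Restricted to the reachable nonterminals, every rule has the form A → t or A → t B, and no two rules for the same A share a first terminal. The grammar encodes a DFA — one run per string.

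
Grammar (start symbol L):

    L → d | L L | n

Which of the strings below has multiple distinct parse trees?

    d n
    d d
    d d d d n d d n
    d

d d d d n d d n

d n: 1 tree
d d: 1 tree
d d d d n d d n: 429 trees
d: 1 tree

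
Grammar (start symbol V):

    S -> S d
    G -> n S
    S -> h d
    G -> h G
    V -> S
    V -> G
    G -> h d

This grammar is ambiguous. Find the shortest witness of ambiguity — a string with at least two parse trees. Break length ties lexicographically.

length 2: h d has 2 parse trees

Two derivations of h d:
  V ⇒ S ⇒ h d
  V ⇒ G ⇒ h d

h d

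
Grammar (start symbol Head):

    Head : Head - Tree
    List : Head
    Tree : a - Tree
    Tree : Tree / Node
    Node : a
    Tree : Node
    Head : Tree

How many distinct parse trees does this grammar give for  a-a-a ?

Parse trees for a-a-a:
  [Head [Head [Tree [Node a]]] - [Tree a - [Tree [Node a]]]]
  [Head [Head [Head [Tree [Node a]]] - [Tree [Node a]]] - [Tree [Node a]]]
  [Head [Head [Tree a - [Tree [Node a]]]] - [Tree [Node a]]]
  [Head [Tree a - [Tree a - [Tree [Node a]]]]]

4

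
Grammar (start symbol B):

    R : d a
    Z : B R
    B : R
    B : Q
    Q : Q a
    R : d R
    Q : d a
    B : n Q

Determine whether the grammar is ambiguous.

Witness: d a

Derivation 1: B ⇒ R ⇒ d a
Derivation 2: B ⇒ Q ⇒ d a

Two distinct leftmost derivations for the same string.

Ambiguous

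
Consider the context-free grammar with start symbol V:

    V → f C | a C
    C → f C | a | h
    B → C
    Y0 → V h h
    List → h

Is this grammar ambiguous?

Unambiguous

(B, Y0, List are unreachable from V, so their rules don't affect L(V).) Each reachable nonterminal has at most one production per leading terminal, and all productions are right-linear; the derivation is determined token-by-token.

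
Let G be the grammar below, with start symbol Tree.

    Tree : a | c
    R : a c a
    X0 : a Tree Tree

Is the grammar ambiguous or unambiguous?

Unambiguous

Only Tree is reachable from Tree; ignoring the rest: The reachable rules are right-linear with at most one rule per (nonterminal, next-terminal) pair. Each input token forces the next rule, so parsing is deterministic.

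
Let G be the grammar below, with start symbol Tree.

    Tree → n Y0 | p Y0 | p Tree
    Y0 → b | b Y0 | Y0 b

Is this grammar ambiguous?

Ambiguous

Witness: n b b

Derivation 1: Tree ⇒ n Y0 ⇒ n b Y0 ⇒ n b b
Derivation 2: Tree ⇒ n Y0 ⇒ n Y0 b ⇒ n b b

Two distinct leftmost derivations for the same string.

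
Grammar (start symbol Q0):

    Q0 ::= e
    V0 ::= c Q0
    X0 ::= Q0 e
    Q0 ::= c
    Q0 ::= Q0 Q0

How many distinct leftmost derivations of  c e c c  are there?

Parse trees for c e c c:
  [Q0 [Q0 c] [Q0 [Q0 e] [Q0 [Q0 c] [Q0 c]]]]
  [Q0 [Q0 c] [Q0 [Q0 [Q0 e] [Q0 c]] [Q0 c]]]
  [Q0 [Q0 [Q0 c] [Q0 e]] [Q0 [Q0 c] [Q0 c]]]
  [Q0 [Q0 [Q0 c] [Q0 [Q0 e] [Q0 c]]] [Q0 c]]
  [Q0 [Q0 [Q0 [Q0 c] [Q0 e]] [Q0 c]] [Q0 c]]

5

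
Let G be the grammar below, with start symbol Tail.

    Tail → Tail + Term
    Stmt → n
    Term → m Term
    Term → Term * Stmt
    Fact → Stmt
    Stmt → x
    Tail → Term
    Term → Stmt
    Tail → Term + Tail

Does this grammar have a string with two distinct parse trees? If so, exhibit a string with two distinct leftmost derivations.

Witness: n + n

Derivation 1: Tail ⇒ Tail + Term ⇒ Term + Term ⇒ Stmt + Term ⇒ n + Term ⇒ n + Stmt ⇒ n + n
Derivation 2: Tail ⇒ Term + Tail ⇒ Stmt + Tail ⇒ n + Tail ⇒ n + Term ⇒ n + Stmt ⇒ n + n

Two distinct leftmost derivations for the same string.

Ambiguous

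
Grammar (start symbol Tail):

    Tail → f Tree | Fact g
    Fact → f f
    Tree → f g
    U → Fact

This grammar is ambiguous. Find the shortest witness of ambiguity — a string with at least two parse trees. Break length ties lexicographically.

f f g

length 3: f f g has 2 parse trees

Two derivations of f f g:
  Tail ⇒ f Tree ⇒ f f g
  Tail ⇒ Fact g ⇒ f f g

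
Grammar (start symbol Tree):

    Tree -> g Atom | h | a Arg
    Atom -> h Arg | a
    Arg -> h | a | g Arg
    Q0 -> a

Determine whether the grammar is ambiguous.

Only Tree, Atom, Arg are reachable from Tree; ignoring the rest: The reachable rules are right-linear with at most one rule per (nonterminal, next-terminal) pair. Each input token forces the next rule, so parsing is deterministic.

Unambiguous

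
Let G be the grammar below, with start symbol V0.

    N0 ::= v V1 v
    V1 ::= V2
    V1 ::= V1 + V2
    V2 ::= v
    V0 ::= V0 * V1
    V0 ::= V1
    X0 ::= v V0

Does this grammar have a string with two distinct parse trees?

(X0, N0 are unreachable from V0, so their rules don't affect L(V0).) The grammar is stratified — V0 handles '*' (left-recursive), V1 handles '+', V2 atoms. Each operator has a fixed associativity and precedence level, so every string has one parse.

Unambiguous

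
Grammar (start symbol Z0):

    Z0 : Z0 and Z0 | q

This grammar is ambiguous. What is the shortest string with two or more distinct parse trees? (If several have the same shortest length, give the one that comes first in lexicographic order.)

q and q and q

length 1: no string has ≥2 trees
length 3: no string has ≥2 trees
length 5: q and q and q has 2 parse trees

Two derivations of q and q and q:
  Z0 ⇒ Z0 and Z0 ⇒ Z0 and Z0 and Z0 ⇒ q and Z0 and Z0 ⇒ q and q and Z0 ⇒ q and q and q
  Z0 ⇒ Z0 and Z0 ⇒ q and Z0 ⇒ q and Z0 and Z0 ⇒ q and q and Z0 ⇒ q and q and q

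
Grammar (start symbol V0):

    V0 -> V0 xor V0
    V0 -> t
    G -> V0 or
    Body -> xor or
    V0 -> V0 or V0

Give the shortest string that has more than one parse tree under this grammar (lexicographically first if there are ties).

length 1: no string has ≥2 trees
length 3: no string has ≥2 trees
length 5: t or t or t has 2 parse trees

Two derivations of t or t or t:
  V0 ⇒ V0 or V0 ⇒ t or V0 ⇒ t or V0 or V0 ⇒ t or t or V0 ⇒ t or t or t
  V0 ⇒ V0 or V0 ⇒ V0 or V0 or V0 ⇒ t or V0 or V0 ⇒ t or t or V0 ⇒ t or t or t

t or t or t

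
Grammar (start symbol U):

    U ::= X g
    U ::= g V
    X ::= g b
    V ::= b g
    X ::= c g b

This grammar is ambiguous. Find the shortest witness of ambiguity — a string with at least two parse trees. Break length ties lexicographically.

g b g

length 3: g b g has 2 parse trees

Two derivations of g b g:
  U ⇒ X g ⇒ g b g
  U ⇒ g V ⇒ g b g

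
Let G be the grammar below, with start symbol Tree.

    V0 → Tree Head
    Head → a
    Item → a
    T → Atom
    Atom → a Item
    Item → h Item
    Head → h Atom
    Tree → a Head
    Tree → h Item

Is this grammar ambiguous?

Unambiguous

Only Tree, Head, Atom, Item are reachable from Tree; ignoring the rest: Each reachable nonterminal has at most one production per leading terminal, and all productions are right-linear; the derivation is determined token-by-token.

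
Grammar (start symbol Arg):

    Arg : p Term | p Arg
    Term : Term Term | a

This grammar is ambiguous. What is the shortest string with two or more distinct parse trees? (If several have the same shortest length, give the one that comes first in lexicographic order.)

length 2: no string has ≥2 trees
length 3: no string has ≥2 trees
length 4: p a a a has 2 parse trees

Two derivations of p a a a:
  Arg ⇒ p Term ⇒ p Term Term ⇒ p Term Term Term ⇒ p a Term Term ⇒ p a a Term ⇒ p a a a
  Arg ⇒ p Term ⇒ p Term Term ⇒ p a Term ⇒ p a Term Term ⇒ p a a Term ⇒ p a a a

p a a a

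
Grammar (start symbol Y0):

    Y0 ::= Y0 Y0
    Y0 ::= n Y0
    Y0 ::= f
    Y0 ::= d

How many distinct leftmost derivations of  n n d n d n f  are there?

Parse trees for n n d n d n f (showing first 6 of 12):
  [Y0 [Y0 n [Y0 n [Y0 d]]] [Y0 [Y0 n [Y0 d]] [Y0 n [Y0 f]]]]
  [Y0 [Y0 n [Y0 n [Y0 d]]] [Y0 n [Y0 [Y0 d] [Y0 n [Y0 f]]]]]
  [Y0 [Y0 [Y0 n [Y0 n [Y0 d]]] [Y0 n [Y0 d]]] [Y0 n [Y0 f]]]
  [Y0 [Y0 n [Y0 [Y0 n [Y0 d]] [Y0 n [Y0 d]]]] [Y0 n [Y0 f]]]
  [Y0 [Y0 n [Y0 n [Y0 [Y0 d] [Y0 n [Y0 d]]]]] [Y0 n [Y0 f]]]
  [Y0 n [Y0 [Y0 n [Y0 d]] [Y0 [Y0 n [Y0 d]] [Y0 n [Y0 f]]]]]

12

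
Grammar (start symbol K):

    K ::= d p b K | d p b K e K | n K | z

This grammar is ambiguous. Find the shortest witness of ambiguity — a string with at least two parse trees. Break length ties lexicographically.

d p b d p b z e z

length 1: no string has ≥2 trees
length 2: no string has ≥2 trees
length 3: no string has ≥2 trees
length 4: no string has ≥2 trees
length 5: no string has ≥2 trees
length 6: no string has ≥2 trees
length 7: no string has ≥2 trees
length 8: no string has ≥2 trees
length 9: d p b d p b z e z has 2 parse trees

Two derivations of d p b d p b z e z:
  K ⇒ d p b K ⇒ d p b d p b K e K ⇒ d p b d p b z e K ⇒ d p b d p b z e z
  K ⇒ d p b K e K ⇒ d p b d p b K e K ⇒ d p b d p b z e K ⇒ d p b d p b z e z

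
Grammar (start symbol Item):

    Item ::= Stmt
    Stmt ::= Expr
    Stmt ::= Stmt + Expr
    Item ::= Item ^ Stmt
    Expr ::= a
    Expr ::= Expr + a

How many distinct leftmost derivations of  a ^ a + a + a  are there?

Parse trees for a ^ a + a + a:
  [Item [Item [Stmt [Expr a]]] ^ [Stmt [Expr [Expr [Expr a] + a] + a]]]
  [Item [Item [Stmt [Expr a]]] ^ [Stmt [Stmt [Expr a]] + [Expr [Expr a] + a]]]
  [Item [Item [Stmt [Expr a]]] ^ [Stmt [Stmt [Expr [Expr a] + a]] + [Expr a]]]
  [Item [Item [Stmt [Expr a]]] ^ [Stmt [Stmt [Stmt [Expr a]] + [Expr a]] + [Expr a]]]

4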